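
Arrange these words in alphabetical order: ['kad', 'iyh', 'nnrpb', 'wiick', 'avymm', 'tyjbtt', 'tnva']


Compare strings character by character (the first differing letter decides):
  'avymm' < 'iyh' since 'a' < 'i' at position 1
  'iyh' < 'kad' since 'i' < 'k' at position 1
  'kad' < 'nnrpb' since 'k' < 'n' at position 1
  'nnrpb' < 'tnva' since 'n' < 't' at position 1
  'tnva' < 'tyjbtt' since 'n' < 'y' at position 2
  'tyjbtt' < 'wiick' since 't' < 'w' at position 1
Chaining these comparisons gives the alphabetical order.
Final answer: ['avymm', 'iyh', 'kad', 'nnrpb', 'tnva', 'tyjbtt', 'wiick']


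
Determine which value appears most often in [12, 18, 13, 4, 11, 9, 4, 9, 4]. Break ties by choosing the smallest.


Count the frequency of each value:
  4 appears 3 time(s)
  9 appears 2 time(s)
  11 appears 1 time(s)
  12 appears 1 time(s)
  13 appears 1 time(s)
  18 appears 1 time(s)
Maximum frequency is 3.
Only 4 reaches that frequency, so it is the mode.
Final answer: 4


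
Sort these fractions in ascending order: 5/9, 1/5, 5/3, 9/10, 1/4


Convert to decimal for comparison:
  5/9 = 0.5556
  1/5 = 0.2
  5/3 = 1.6667
  9/10 = 0.9
  1/4 = 0.25
Decimals in increasing order: 0.2 < 0.25 < 0.5556 < 0.9 < 1.6667
Writing each back as its fraction gives the sorted order.
Final answer: 1/5, 1/4, 5/9, 9/10, 5/3


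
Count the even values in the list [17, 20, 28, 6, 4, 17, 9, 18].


Check each element:
  17 is odd
  20 is even
  28 is even
  6 is even
  4 is even
  17 is odd
  9 is odd
  18 is even
Evens: [20, 28, 6, 4, 18]
Count of evens = 5
Final answer: 5


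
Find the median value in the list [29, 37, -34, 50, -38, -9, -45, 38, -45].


First, sort the list: [-45, -45, -38, -34, -9, 29, 37, 38, 50]
The list has 9 elements (odd count).
The middle index is 4 (0-based), and the element there is -9.
Final answer: -9


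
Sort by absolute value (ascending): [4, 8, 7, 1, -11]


Compute absolute values:
  |4| = 4
  |8| = 8
  |7| = 7
  |1| = 1
  |-11| = 11
Absolute values in increasing order: 1 < 4 < 7 < 8 < 11
Listing the original numbers in that order gives the answer.
Final answer: [1, 4, 7, 8, -11]


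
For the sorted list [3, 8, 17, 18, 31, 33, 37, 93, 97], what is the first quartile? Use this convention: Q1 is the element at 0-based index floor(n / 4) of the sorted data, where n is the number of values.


The list has n = 9 elements.
Q1 index = floor(9 / 4) = floor(2.25) = 2
Counting from index 0 in the sorted data, the element at index 2 is 17.
Final answer: 17


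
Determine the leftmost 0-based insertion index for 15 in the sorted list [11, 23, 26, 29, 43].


List is sorted: [11, 23, 26, 29, 43]
We need the leftmost position where 15 can be inserted, i.e. the first index whose element is >= 15 (or the end of the list if none is).
Binary search with low=0, high=5 (0-based indices):
  low=0, high=5, mid=2: a[2]=26 >= 15, so high = 2
  low=0, high=2, mid=1: a[1]=23 >= 15, so high = 1
  low=0, high=1, mid=0: a[0]=11 < 15, so low = 1
Now low = high = 1, so the insertion index is 1.
Final answer: 1


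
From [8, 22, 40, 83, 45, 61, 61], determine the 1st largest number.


Sort descending: [83, 61, 61, 45, 40, 22, 8]
The 1st element (1-indexed) is at index 0.
Value = 83
Final answer: 83


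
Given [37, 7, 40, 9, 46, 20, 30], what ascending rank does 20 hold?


Sort ascending: [7, 9, 20, 30, 37, 40, 46]
Find 20 in the sorted list.
20 is at position 3 (1-indexed).
Final answer: 3


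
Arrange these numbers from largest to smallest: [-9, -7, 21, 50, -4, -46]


Original list: [-9, -7, 21, 50, -4, -46]
Repeatedly take the largest remaining element:
  Remaining [-9, -7, 21, 50, -4, -46] -> largest is 50
  Remaining [-9, -7, 21, -4, -46] -> largest is 21
  Remaining [-9, -7, -4, -46] -> largest is -4
  Remaining [-9, -7, -46] -> largest is -7
  Remaining [-9, -46] -> largest is -9
  Remaining [-46] -> largest is -46
Collecting the picks in order gives the descending list.
Final answer: [50, 21, -4, -7, -9, -46]


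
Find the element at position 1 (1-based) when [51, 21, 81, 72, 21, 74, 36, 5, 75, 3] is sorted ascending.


Sort ascending: [3, 5, 21, 21, 36, 51, 72, 74, 75, 81]
The 1st element (1-indexed) is at index 0.
Value = 3
Final answer: 3


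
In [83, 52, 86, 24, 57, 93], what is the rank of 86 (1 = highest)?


Sort descending: [93, 86, 83, 57, 52, 24]
Find 86 in the sorted list.
86 is at position 2.
Final answer: 2


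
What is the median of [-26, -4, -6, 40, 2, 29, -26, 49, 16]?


First, sort the list: [-26, -26, -6, -4, 2, 16, 29, 40, 49]
The list has 9 elements (odd count).
The middle index is 4 (0-based), and the element there is 2.
Final answer: 2


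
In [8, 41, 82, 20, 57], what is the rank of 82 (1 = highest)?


Sort descending: [82, 57, 41, 20, 8]
Find 82 in the sorted list.
82 is at position 1.
Final answer: 1


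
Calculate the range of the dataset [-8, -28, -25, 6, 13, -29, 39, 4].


Maximum value: 39
Minimum value: -29
Range = 39 - (-29) = 68
Final answer: 68


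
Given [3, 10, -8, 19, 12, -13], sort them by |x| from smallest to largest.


Compute absolute values:
  |3| = 3
  |10| = 10
  |-8| = 8
  |19| = 19
  |12| = 12
  |-13| = 13
Absolute values in increasing order: 3 < 8 < 10 < 12 < 13 < 19
Listing the original numbers in that order gives the answer.
Final answer: [3, -8, 10, 12, -13, 19]


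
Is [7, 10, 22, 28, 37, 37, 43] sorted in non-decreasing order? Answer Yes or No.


Check consecutive pairs:
  7 <= 10? True
  10 <= 22? True
  22 <= 28? True
  28 <= 37? True
  37 <= 37? True
  37 <= 43? True
Every consecutive pair is in order, so the list is non-decreasing.
Final answer: Yes


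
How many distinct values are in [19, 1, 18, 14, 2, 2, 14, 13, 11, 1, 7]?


List all unique values:
Distinct values: [1, 2, 7, 11, 13, 14, 18, 19]
Count = 8
Final answer: 8


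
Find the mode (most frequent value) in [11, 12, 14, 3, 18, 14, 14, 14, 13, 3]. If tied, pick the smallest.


Count the frequency of each value:
  3 appears 2 time(s)
  11 appears 1 time(s)
  12 appears 1 time(s)
  13 appears 1 time(s)
  14 appears 4 time(s)
  18 appears 1 time(s)
Maximum frequency is 4.
Only 14 reaches that frequency, so it is the mode.
Final answer: 14


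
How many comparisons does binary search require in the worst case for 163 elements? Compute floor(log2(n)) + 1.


Binary search halves the search space each step.
Maximum comparisons = floor(log2(163)) + 1
log2(163) = 7.3487
floor(log2(163)) = 7, so 7 + 1 = 8
Final answer: 8


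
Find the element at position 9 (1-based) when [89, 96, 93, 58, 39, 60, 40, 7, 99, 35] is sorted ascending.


Sort ascending: [7, 35, 39, 40, 58, 60, 89, 93, 96, 99]
The 9th element (1-indexed) is at index 8.
Value = 96
Final answer: 96


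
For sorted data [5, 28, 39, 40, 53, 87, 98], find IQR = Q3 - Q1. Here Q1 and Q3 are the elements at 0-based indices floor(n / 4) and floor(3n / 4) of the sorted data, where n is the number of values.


The data has n = 7 elements.
Q1 index = floor(7 / 4) = floor(1.75) = 1; Q3 index = floor(3 * 7 / 4) = floor(5.25) = 5
Q1 = element at index 1 = 28
Q3 = element at index 5 = 87
IQR = 87 - 28 = 59
Final answer: 59


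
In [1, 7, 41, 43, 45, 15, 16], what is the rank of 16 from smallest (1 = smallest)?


Sort ascending: [1, 7, 15, 16, 41, 43, 45]
Find 16 in the sorted list.
16 is at position 4 (1-indexed).
Final answer: 4


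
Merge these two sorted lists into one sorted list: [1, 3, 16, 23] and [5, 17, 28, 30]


List A: [1, 3, 16, 23]
List B: [5, 17, 28, 30]
Repeatedly compare the front elements and take the smaller:
  1 vs 5 -> take 1
  3 vs 5 -> take 3
  16 vs 5 -> take 5
  16 vs 17 -> take 16
  23 vs 17 -> take 17
  23 vs 28 -> take 23
  A is exhausted; append the rest of B: [28, 30]
Final answer: [1, 3, 5, 16, 17, 23, 28, 30]


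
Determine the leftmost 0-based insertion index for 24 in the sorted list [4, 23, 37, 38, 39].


List is sorted: [4, 23, 37, 38, 39]
We need the leftmost position where 24 can be inserted, i.e. the first index whose element is >= 24 (or the end of the list if none is).
Binary search with low=0, high=5 (0-based indices):
  low=0, high=5, mid=2: a[2]=37 >= 24, so high = 2
  low=0, high=2, mid=1: a[1]=23 < 24, so low = 2
Now low = high = 2, so the insertion index is 2.
Final answer: 2


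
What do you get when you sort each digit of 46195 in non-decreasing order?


The number 46195 has digits: 4, 6, 1, 9, 5
Sorted: 1, 4, 5, 6, 9
Joining the sorted digits gives the result.
Final answer: 14569


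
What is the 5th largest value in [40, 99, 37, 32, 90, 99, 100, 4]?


Sort descending: [100, 99, 99, 90, 40, 37, 32, 4]
The 5th element (1-indexed) is at index 4.
Value = 40
Final answer: 40


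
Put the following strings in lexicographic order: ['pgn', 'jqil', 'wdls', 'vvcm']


Compare strings character by character (the first differing letter decides):
  'jqil' < 'pgn' since 'j' < 'p' at position 1
  'pgn' < 'vvcm' since 'p' < 'v' at position 1
  'vvcm' < 'wdls' since 'v' < 'w' at position 1
Chaining these comparisons gives the alphabetical order.
Final answer: ['jqil', 'pgn', 'vvcm', 'wdls']


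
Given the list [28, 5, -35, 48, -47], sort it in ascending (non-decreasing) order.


Original list: [28, 5, -35, 48, -47]
Repeatedly take the smallest remaining element:
  Remaining [28, 5, -35, 48, -47] -> smallest is -47
  Remaining [28, 5, -35, 48] -> smallest is -35
  Remaining [28, 5, 48] -> smallest is 5
  Remaining [28, 48] -> smallest is 28
  Remaining [48] -> smallest is 48
Collecting the picks in order gives the sorted list.
Final answer: [-47, -35, 5, 28, 48]


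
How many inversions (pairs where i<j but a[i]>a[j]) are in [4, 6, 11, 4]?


For each element, count the later elements that are smaller than it:
  4 (index 0): smaller elements after it = [] -> 0
  6 (index 1): smaller elements after it = [4] -> 1
  11 (index 2): smaller elements after it = [4] -> 1
Total inversions = 0 + 1 + 1 = 2
Final answer: 2


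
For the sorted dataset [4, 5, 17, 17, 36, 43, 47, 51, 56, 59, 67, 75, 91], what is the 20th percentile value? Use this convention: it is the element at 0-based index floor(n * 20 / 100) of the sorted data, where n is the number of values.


The dataset has n = 13 elements.
Index = floor(13 * 20 / 100) = floor(260 / 100) = floor(2.6) = 2
Counting from index 0 in the sorted data, the element at index 2 is 17.
Final answer: 17


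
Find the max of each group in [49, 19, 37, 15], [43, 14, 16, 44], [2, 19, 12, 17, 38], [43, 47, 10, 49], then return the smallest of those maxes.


Find max of each group:
  Group 1: [49, 19, 37, 15] -> max = 49
  Group 2: [43, 14, 16, 44] -> max = 44
  Group 3: [2, 19, 12, 17, 38] -> max = 38
  Group 4: [43, 47, 10, 49] -> max = 49
Maxes: [49, 44, 38, 49]
Minimum of maxes = 38
Final answer: 38


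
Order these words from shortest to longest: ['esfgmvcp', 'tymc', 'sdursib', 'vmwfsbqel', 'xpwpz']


Compute lengths:
  'esfgmvcp' has length 8
  'tymc' has length 4
  'sdursib' has length 7
  'vmwfsbqel' has length 9
  'xpwpz' has length 5
Lengths in increasing order: 4 < 5 < 7 < 8 < 9
Listing the words in that order gives the answer.
Final answer: ['tymc', 'xpwpz', 'sdursib', 'esfgmvcp', 'vmwfsbqel']


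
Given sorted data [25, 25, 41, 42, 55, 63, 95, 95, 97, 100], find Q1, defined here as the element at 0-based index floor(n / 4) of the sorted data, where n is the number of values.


The list has n = 10 elements.
Q1 index = floor(10 / 4) = floor(2.5) = 2
Counting from index 0 in the sorted data, the element at index 2 is 41.
Final answer: 41


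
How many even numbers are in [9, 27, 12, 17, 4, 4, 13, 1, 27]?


Check each element:
  9 is odd
  27 is odd
  12 is even
  17 is odd
  4 is even
  4 is even
  13 is odd
  1 is odd
  27 is odd
Evens: [12, 4, 4]
Count of evens = 3
Final answer: 3


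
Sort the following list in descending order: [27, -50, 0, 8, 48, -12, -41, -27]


Original list: [27, -50, 0, 8, 48, -12, -41, -27]
Repeatedly take the largest remaining element:
  Remaining [27, -50, 0, 8, 48, -12, -41, -27] -> largest is 48
  Remaining [27, -50, 0, 8, -12, -41, -27] -> largest is 27
  Remaining [-50, 0, 8, -12, -41, -27] -> largest is 8
  Remaining [-50, 0, -12, -41, -27] -> largest is 0
  Remaining [-50, -12, -41, -27] -> largest is -12
  Remaining [-50, -41, -27] -> largest is -27
  Remaining [-50, -41] -> largest is -41
  Remaining [-50] -> largest is -50
Collecting the picks in order gives the descending list.
Final answer: [48, 27, 8, 0, -12, -27, -41, -50]


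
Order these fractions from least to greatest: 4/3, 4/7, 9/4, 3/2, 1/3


Convert to decimal for comparison:
  4/3 = 1.3333
  4/7 = 0.5714
  9/4 = 2.25
  3/2 = 1.5
  1/3 = 0.3333
Decimals in increasing order: 0.3333 < 0.5714 < 1.3333 < 1.5 < 2.25
Writing each back as its fraction gives the sorted order.
Final answer: 1/3, 4/7, 4/3, 3/2, 9/4


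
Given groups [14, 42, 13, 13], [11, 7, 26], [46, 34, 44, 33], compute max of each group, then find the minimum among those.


Find max of each group:
  Group 1: [14, 42, 13, 13] -> max = 42
  Group 2: [11, 7, 26] -> max = 26
  Group 3: [46, 34, 44, 33] -> max = 46
Maxes: [42, 26, 46]
Minimum of maxes = 26
Final answer: 26


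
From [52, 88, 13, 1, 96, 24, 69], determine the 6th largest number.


Sort descending: [96, 88, 69, 52, 24, 13, 1]
The 6th element (1-indexed) is at index 5.
Value = 13
Final answer: 13


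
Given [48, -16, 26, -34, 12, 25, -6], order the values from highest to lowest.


Original list: [48, -16, 26, -34, 12, 25, -6]
Repeatedly take the largest remaining element:
  Remaining [48, -16, 26, -34, 12, 25, -6] -> largest is 48
  Remaining [-16, 26, -34, 12, 25, -6] -> largest is 26
  Remaining [-16, -34, 12, 25, -6] -> largest is 25
  Remaining [-16, -34, 12, -6] -> largest is 12
  Remaining [-16, -34, -6] -> largest is -6
  Remaining [-16, -34] -> largest is -16
  Remaining [-34] -> largest is -34
Collecting the picks in order gives the descending list.
Final answer: [48, 26, 25, 12, -6, -16, -34]


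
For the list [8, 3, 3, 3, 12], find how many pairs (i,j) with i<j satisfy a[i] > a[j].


For each element, count the later elements that are smaller than it:
  8 (index 0): smaller elements after it = [3, 3, 3] -> 3
  3 (index 1): smaller elements after it = [] -> 0
  3 (index 2): smaller elements after it = [] -> 0
  3 (index 3): smaller elements after it = [] -> 0
Total inversions = 3 + 0 + 0 + 0 = 3
Final answer: 3


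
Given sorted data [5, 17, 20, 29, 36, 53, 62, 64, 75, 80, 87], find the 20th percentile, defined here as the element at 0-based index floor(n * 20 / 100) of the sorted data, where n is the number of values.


The dataset has n = 11 elements.
Index = floor(11 * 20 / 100) = floor(220 / 100) = floor(2.2) = 2
Counting from index 0 in the sorted data, the element at index 2 is 20.
Final answer: 20


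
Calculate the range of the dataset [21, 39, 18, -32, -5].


Maximum value: 39
Minimum value: -32
Range = 39 - (-32) = 71
Final answer: 71


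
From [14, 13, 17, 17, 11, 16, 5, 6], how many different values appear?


List all unique values:
Distinct values: [5, 6, 11, 13, 14, 16, 17]
Count = 7
Final answer: 7


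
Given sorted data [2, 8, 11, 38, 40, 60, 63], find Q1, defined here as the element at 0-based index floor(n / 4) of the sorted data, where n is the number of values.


The list has n = 7 elements.
Q1 index = floor(7 / 4) = floor(1.75) = 1
Counting from index 0 in the sorted data, the element at index 1 is 8.
Final answer: 8


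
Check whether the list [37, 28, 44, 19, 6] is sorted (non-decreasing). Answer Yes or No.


Check consecutive pairs:
  37 <= 28? False
  28 <= 44? True
  44 <= 19? False
  19 <= 6? False
3 consecutive pair(s) are out of order, so the list is not sorted.
Final answer: No


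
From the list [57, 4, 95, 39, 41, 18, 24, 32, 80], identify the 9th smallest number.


Sort ascending: [4, 18, 24, 32, 39, 41, 57, 80, 95]
The 9th element (1-indexed) is at index 8.
Value = 95
Final answer: 95


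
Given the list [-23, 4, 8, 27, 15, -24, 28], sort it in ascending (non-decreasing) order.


Original list: [-23, 4, 8, 27, 15, -24, 28]
Repeatedly take the smallest remaining element:
  Remaining [-23, 4, 8, 27, 15, -24, 28] -> smallest is -24
  Remaining [-23, 4, 8, 27, 15, 28] -> smallest is -23
  Remaining [4, 8, 27, 15, 28] -> smallest is 4
  Remaining [8, 27, 15, 28] -> smallest is 8
  Remaining [27, 15, 28] -> smallest is 15
  Remaining [27, 28] -> smallest is 27
  Remaining [28] -> smallest is 28
Collecting the picks in order gives the sorted list.
Final answer: [-24, -23, 4, 8, 15, 27, 28]


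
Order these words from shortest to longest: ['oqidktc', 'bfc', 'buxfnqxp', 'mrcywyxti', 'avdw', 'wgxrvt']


Compute lengths:
  'oqidktc' has length 7
  'bfc' has length 3
  'buxfnqxp' has length 8
  'mrcywyxti' has length 9
  'avdw' has length 4
  'wgxrvt' has length 6
Lengths in increasing order: 3 < 4 < 6 < 7 < 8 < 9
Listing the words in that order gives the answer.
Final answer: ['bfc', 'avdw', 'wgxrvt', 'oqidktc', 'buxfnqxp', 'mrcywyxti']


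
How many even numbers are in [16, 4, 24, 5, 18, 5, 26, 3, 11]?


Check each element:
  16 is even
  4 is even
  24 is even
  5 is odd
  18 is even
  5 is odd
  26 is even
  3 is odd
  11 is odd
Evens: [16, 4, 24, 18, 26]
Count of evens = 5
Final answer: 5


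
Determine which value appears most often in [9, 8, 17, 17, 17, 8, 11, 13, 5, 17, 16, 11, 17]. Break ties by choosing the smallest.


Count the frequency of each value:
  5 appears 1 time(s)
  8 appears 2 time(s)
  9 appears 1 time(s)
  11 appears 2 time(s)
  13 appears 1 time(s)
  16 appears 1 time(s)
  17 appears 5 time(s)
Maximum frequency is 5.
Only 17 reaches that frequency, so it is the mode.
Final answer: 17


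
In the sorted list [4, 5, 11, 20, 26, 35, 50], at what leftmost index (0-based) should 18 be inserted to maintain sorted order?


List is sorted: [4, 5, 11, 20, 26, 35, 50]
We need the leftmost position where 18 can be inserted, i.e. the first index whose element is >= 18 (or the end of the list if none is).
Binary search with low=0, high=7 (0-based indices):
  low=0, high=7, mid=3: a[3]=20 >= 18, so high = 3
  low=0, high=3, mid=1: a[1]=5 < 18, so low = 2
  low=2, high=3, mid=2: a[2]=11 < 18, so low = 3
Now low = high = 3, so the insertion index is 3.
Final answer: 3


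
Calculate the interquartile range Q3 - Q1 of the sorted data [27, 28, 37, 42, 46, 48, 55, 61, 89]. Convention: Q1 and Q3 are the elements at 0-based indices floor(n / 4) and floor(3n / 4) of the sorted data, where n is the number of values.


The data has n = 9 elements.
Q1 index = floor(9 / 4) = floor(2.25) = 2; Q3 index = floor(3 * 9 / 4) = floor(6.75) = 6
Q1 = element at index 2 = 37
Q3 = element at index 6 = 55
IQR = 55 - 37 = 18
Final answer: 18


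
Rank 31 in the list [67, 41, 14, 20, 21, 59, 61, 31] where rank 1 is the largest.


Sort descending: [67, 61, 59, 41, 31, 21, 20, 14]
Find 31 in the sorted list.
31 is at position 5.
Final answer: 5


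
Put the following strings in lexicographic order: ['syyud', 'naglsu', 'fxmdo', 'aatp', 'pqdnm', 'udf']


Compare strings character by character (the first differing letter decides):
  'aatp' < 'fxmdo' since 'a' < 'f' at position 1
  'fxmdo' < 'naglsu' since 'f' < 'n' at position 1
  'naglsu' < 'pqdnm' since 'n' < 'p' at position 1
  'pqdnm' < 'syyud' since 'p' < 's' at position 1
  'syyud' < 'udf' since 's' < 'u' at position 1
Chaining these comparisons gives the alphabetical order.
Final answer: ['aatp', 'fxmdo', 'naglsu', 'pqdnm', 'syyud', 'udf']


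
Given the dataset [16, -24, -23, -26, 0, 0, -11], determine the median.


First, sort the list: [-26, -24, -23, -11, 0, 0, 16]
The list has 7 elements (odd count).
The middle index is 3 (0-based), and the element there is -11.
Final answer: -11


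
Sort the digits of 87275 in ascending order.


The number 87275 has digits: 8, 7, 2, 7, 5
Sorted: 2, 5, 7, 7, 8
Joining the sorted digits gives the result.
Final answer: 25778


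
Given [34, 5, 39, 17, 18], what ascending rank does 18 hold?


Sort ascending: [5, 17, 18, 34, 39]
Find 18 in the sorted list.
18 is at position 3 (1-indexed).
Final answer: 3


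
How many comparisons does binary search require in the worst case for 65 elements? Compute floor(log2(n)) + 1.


Binary search halves the search space each step.
Maximum comparisons = floor(log2(65)) + 1
log2(65) = 6.0224
floor(log2(65)) = 6, so 6 + 1 = 7
Final answer: 7


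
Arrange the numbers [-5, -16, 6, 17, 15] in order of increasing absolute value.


Compute absolute values:
  |-5| = 5
  |-16| = 16
  |6| = 6
  |17| = 17
  |15| = 15
Absolute values in increasing order: 5 < 6 < 15 < 16 < 17
Listing the original numbers in that order gives the answer.
Final answer: [-5, 6, 15, -16, 17]


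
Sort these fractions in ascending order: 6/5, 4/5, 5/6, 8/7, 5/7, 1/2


Convert to decimal for comparison:
  6/5 = 1.2
  4/5 = 0.8
  5/6 = 0.8333
  8/7 = 1.1429
  5/7 = 0.7143
  1/2 = 0.5
Decimals in increasing order: 0.5 < 0.7143 < 0.8 < 0.8333 < 1.1429 < 1.2
Writing each back as its fraction gives the sorted order.
Final answer: 1/2, 5/7, 4/5, 5/6, 8/7, 6/5


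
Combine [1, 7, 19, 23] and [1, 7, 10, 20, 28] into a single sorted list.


List A: [1, 7, 19, 23]
List B: [1, 7, 10, 20, 28]
Repeatedly compare the front elements and take the smaller:
  1 vs 1 -> take 1
  7 vs 1 -> take 1
  7 vs 7 -> take 7
  19 vs 7 -> take 7
  19 vs 10 -> take 10
  19 vs 20 -> take 19
  23 vs 20 -> take 20
  23 vs 28 -> take 23
  A is exhausted; append the rest of B: [28]
Final answer: [1, 1, 7, 7, 10, 19, 20, 23, 28]


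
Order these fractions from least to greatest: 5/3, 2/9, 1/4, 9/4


Convert to decimal for comparison:
  5/3 = 1.6667
  2/9 = 0.2222
  1/4 = 0.25
  9/4 = 2.25
Decimals in increasing order: 0.2222 < 0.25 < 1.6667 < 2.25
Writing each back as its fraction gives the sorted order.
Final answer: 2/9, 1/4, 5/3, 9/4


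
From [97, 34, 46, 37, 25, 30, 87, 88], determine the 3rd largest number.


Sort descending: [97, 88, 87, 46, 37, 34, 30, 25]
The 3rd element (1-indexed) is at index 2.
Value = 87
Final answer: 87


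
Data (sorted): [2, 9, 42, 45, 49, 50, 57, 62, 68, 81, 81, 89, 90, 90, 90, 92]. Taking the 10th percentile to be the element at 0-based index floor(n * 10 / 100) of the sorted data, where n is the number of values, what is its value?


The dataset has n = 16 elements.
Index = floor(16 * 10 / 100) = floor(160 / 100) = floor(1.6) = 1
Counting from index 0 in the sorted data, the element at index 1 is 9.
Final answer: 9


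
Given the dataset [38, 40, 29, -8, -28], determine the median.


First, sort the list: [-28, -8, 29, 38, 40]
The list has 5 elements (odd count).
The middle index is 2 (0-based), and the element there is 29.
Final answer: 29


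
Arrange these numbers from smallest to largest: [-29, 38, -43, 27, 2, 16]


Original list: [-29, 38, -43, 27, 2, 16]
Repeatedly take the smallest remaining element:
  Remaining [-29, 38, -43, 27, 2, 16] -> smallest is -43
  Remaining [-29, 38, 27, 2, 16] -> smallest is -29
  Remaining [38, 27, 2, 16] -> smallest is 2
  Remaining [38, 27, 16] -> smallest is 16
  Remaining [38, 27] -> smallest is 27
  Remaining [38] -> smallest is 38
Collecting the picks in order gives the sorted list.
Final answer: [-43, -29, 2, 16, 27, 38]


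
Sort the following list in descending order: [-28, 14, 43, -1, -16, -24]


Original list: [-28, 14, 43, -1, -16, -24]
Repeatedly take the largest remaining element:
  Remaining [-28, 14, 43, -1, -16, -24] -> largest is 43
  Remaining [-28, 14, -1, -16, -24] -> largest is 14
  Remaining [-28, -1, -16, -24] -> largest is -1
  Remaining [-28, -16, -24] -> largest is -16
  Remaining [-28, -24] -> largest is -24
  Remaining [-28] -> largest is -28
Collecting the picks in order gives the descending list.
Final answer: [43, 14, -1, -16, -24, -28]


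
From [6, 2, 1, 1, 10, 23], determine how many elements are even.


Check each element:
  6 is even
  2 is even
  1 is odd
  1 is odd
  10 is even
  23 is odd
Evens: [6, 2, 10]
Count of evens = 3
Final answer: 3


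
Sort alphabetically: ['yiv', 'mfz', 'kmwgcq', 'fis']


Compare strings character by character (the first differing letter decides):
  'fis' < 'kmwgcq' since 'f' < 'k' at position 1
  'kmwgcq' < 'mfz' since 'k' < 'm' at position 1
  'mfz' < 'yiv' since 'm' < 'y' at position 1
Chaining these comparisons gives the alphabetical order.
Final answer: ['fis', 'kmwgcq', 'mfz', 'yiv']


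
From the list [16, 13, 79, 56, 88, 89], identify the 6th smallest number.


Sort ascending: [13, 16, 56, 79, 88, 89]
The 6th element (1-indexed) is at index 5.
Value = 89
Final answer: 89


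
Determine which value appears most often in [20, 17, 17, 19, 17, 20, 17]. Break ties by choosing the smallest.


Count the frequency of each value:
  17 appears 4 time(s)
  19 appears 1 time(s)
  20 appears 2 time(s)
Maximum frequency is 4.
Only 17 reaches that frequency, so it is the mode.
Final answer: 17


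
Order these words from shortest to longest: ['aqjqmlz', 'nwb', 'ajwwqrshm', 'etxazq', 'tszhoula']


Compute lengths:
  'aqjqmlz' has length 7
  'nwb' has length 3
  'ajwwqrshm' has length 9
  'etxazq' has length 6
  'tszhoula' has length 8
Lengths in increasing order: 3 < 6 < 7 < 8 < 9
Listing the words in that order gives the answer.
Final answer: ['nwb', 'etxazq', 'aqjqmlz', 'tszhoula', 'ajwwqrshm']


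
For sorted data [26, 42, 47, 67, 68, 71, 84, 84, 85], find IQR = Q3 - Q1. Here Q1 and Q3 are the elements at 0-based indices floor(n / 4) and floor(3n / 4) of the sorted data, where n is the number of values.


The data has n = 9 elements.
Q1 index = floor(9 / 4) = floor(2.25) = 2; Q3 index = floor(3 * 9 / 4) = floor(6.75) = 6
Q1 = element at index 2 = 47
Q3 = element at index 6 = 84
IQR = 84 - 47 = 37
Final answer: 37


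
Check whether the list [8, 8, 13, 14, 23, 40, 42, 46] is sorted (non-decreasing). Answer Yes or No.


Check consecutive pairs:
  8 <= 8? True
  8 <= 13? True
  13 <= 14? True
  14 <= 23? True
  23 <= 40? True
  40 <= 42? True
  42 <= 46? True
Every consecutive pair is in order, so the list is non-decreasing.
Final answer: Yes


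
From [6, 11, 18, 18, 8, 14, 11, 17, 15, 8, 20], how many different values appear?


List all unique values:
Distinct values: [6, 8, 11, 14, 15, 17, 18, 20]
Count = 8
Final answer: 8


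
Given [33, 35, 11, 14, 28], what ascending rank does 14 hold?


Sort ascending: [11, 14, 28, 33, 35]
Find 14 in the sorted list.
14 is at position 2 (1-indexed).
Final answer: 2


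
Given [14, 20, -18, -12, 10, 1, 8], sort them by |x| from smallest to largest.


Compute absolute values:
  |14| = 14
  |20| = 20
  |-18| = 18
  |-12| = 12
  |10| = 10
  |1| = 1
  |8| = 8
Absolute values in increasing order: 1 < 8 < 10 < 12 < 14 < 18 < 20
Listing the original numbers in that order gives the answer.
Final answer: [1, 8, 10, -12, 14, -18, 20]


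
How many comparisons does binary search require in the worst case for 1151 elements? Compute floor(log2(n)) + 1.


Binary search halves the search space each step.
Maximum comparisons = floor(log2(1151)) + 1
log2(1151) = 10.1687
floor(log2(1151)) = 10, so 10 + 1 = 11
Final answer: 11


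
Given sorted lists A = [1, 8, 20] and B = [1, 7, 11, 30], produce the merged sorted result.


List A: [1, 8, 20]
List B: [1, 7, 11, 30]
Repeatedly compare the front elements and take the smaller:
  1 vs 1 -> take 1
  8 vs 1 -> take 1
  8 vs 7 -> take 7
  8 vs 11 -> take 8
  20 vs 11 -> take 11
  20 vs 30 -> take 20
  A is exhausted; append the rest of B: [30]
Final answer: [1, 1, 7, 8, 11, 20, 30]


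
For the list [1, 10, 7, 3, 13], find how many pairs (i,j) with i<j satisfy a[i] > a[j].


For each element, count the later elements that are smaller than it:
  1 (index 0): smaller elements after it = [] -> 0
  10 (index 1): smaller elements after it = [7, 3] -> 2
  7 (index 2): smaller elements after it = [3] -> 1
  3 (index 3): smaller elements after it = [] -> 0
Total inversions = 0 + 2 + 1 + 0 = 3
Final answer: 3


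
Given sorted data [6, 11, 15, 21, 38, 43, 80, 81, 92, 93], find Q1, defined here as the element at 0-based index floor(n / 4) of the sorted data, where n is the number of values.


The list has n = 10 elements.
Q1 index = floor(10 / 4) = floor(2.5) = 2
Counting from index 0 in the sorted data, the element at index 2 is 15.
Final answer: 15


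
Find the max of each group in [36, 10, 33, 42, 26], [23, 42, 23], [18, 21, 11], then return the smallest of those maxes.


Find max of each group:
  Group 1: [36, 10, 33, 42, 26] -> max = 42
  Group 2: [23, 42, 23] -> max = 42
  Group 3: [18, 21, 11] -> max = 21
Maxes: [42, 42, 21]
Minimum of maxes = 21
Final answer: 21


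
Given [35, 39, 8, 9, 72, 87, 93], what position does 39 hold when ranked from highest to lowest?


Sort descending: [93, 87, 72, 39, 35, 9, 8]
Find 39 in the sorted list.
39 is at position 4.
Final answer: 4


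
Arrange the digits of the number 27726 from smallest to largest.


The number 27726 has digits: 2, 7, 7, 2, 6
Sorted: 2, 2, 6, 7, 7
Joining the sorted digits gives the result.
Final answer: 22677


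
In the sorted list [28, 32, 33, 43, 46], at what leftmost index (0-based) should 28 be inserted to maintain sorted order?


List is sorted: [28, 32, 33, 43, 46]
We need the leftmost position where 28 can be inserted, i.e. the first index whose element is >= 28 (or the end of the list if none is).
Binary search with low=0, high=5 (0-based indices):
  low=0, high=5, mid=2: a[2]=33 >= 28, so high = 2
  low=0, high=2, mid=1: a[1]=32 >= 28, so high = 1
  low=0, high=1, mid=0: a[0]=28 >= 28, so high = 0
Now low = high = 0, so the insertion index is 0.
Final answer: 0


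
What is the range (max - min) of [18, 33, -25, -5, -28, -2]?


Maximum value: 33
Minimum value: -28
Range = 33 - (-28) = 61
Final answer: 61


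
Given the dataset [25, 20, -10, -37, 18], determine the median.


First, sort the list: [-37, -10, 18, 20, 25]
The list has 5 elements (odd count).
The middle index is 2 (0-based), and the element there is 18.
Final answer: 18


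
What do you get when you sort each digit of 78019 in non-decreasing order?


The number 78019 has digits: 7, 8, 0, 1, 9
Sorted: 0, 1, 7, 8, 9
Joining the sorted digits gives the result.
Final answer: 01789


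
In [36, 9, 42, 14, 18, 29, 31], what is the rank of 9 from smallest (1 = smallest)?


Sort ascending: [9, 14, 18, 29, 31, 36, 42]
Find 9 in the sorted list.
9 is at position 1 (1-indexed).
Final answer: 1


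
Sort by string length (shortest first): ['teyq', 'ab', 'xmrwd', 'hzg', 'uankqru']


Compute lengths:
  'teyq' has length 4
  'ab' has length 2
  'xmrwd' has length 5
  'hzg' has length 3
  'uankqru' has length 7
Lengths in increasing order: 2 < 3 < 4 < 5 < 7
Listing the words in that order gives the answer.
Final answer: ['ab', 'hzg', 'teyq', 'xmrwd', 'uankqru']


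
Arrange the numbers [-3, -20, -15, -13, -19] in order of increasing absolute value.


Compute absolute values:
  |-3| = 3
  |-20| = 20
  |-15| = 15
  |-13| = 13
  |-19| = 19
Absolute values in increasing order: 3 < 13 < 15 < 19 < 20
Listing the original numbers in that order gives the answer.
Final answer: [-3, -13, -15, -19, -20]


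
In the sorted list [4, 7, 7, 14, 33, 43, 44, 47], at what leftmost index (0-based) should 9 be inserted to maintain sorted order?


List is sorted: [4, 7, 7, 14, 33, 43, 44, 47]
We need the leftmost position where 9 can be inserted, i.e. the first index whose element is >= 9 (or the end of the list if none is).
Binary search with low=0, high=8 (0-based indices):
  low=0, high=8, mid=4: a[4]=33 >= 9, so high = 4
  low=0, high=4, mid=2: a[2]=7 < 9, so low = 3
  low=3, high=4, mid=3: a[3]=14 >= 9, so high = 3
Now low = high = 3, so the insertion index is 3.
Final answer: 3


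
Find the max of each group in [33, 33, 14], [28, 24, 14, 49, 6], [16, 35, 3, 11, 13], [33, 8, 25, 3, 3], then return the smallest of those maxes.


Find max of each group:
  Group 1: [33, 33, 14] -> max = 33
  Group 2: [28, 24, 14, 49, 6] -> max = 49
  Group 3: [16, 35, 3, 11, 13] -> max = 35
  Group 4: [33, 8, 25, 3, 3] -> max = 33
Maxes: [33, 49, 35, 33]
Minimum of maxes = 33
Final answer: 33


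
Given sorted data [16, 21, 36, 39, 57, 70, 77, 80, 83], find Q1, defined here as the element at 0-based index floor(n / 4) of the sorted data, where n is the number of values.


The list has n = 9 elements.
Q1 index = floor(9 / 4) = floor(2.25) = 2
Counting from index 0 in the sorted data, the element at index 2 is 36.
Final answer: 36


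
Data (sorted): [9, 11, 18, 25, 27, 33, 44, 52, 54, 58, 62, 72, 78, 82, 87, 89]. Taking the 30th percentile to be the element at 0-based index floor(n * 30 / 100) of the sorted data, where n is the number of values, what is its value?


The dataset has n = 16 elements.
Index = floor(16 * 30 / 100) = floor(480 / 100) = floor(4.8) = 4
Counting from index 0 in the sorted data, the element at index 4 is 27.
Final answer: 27


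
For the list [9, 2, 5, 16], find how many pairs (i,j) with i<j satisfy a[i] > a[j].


For each element, count the later elements that are smaller than it:
  9 (index 0): smaller elements after it = [2, 5] -> 2
  2 (index 1): smaller elements after it = [] -> 0
  5 (index 2): smaller elements after it = [] -> 0
Total inversions = 2 + 0 + 0 = 2
Final answer: 2


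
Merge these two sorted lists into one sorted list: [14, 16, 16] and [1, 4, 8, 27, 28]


List A: [14, 16, 16]
List B: [1, 4, 8, 27, 28]
Repeatedly compare the front elements and take the smaller:
  14 vs 1 -> take 1
  14 vs 4 -> take 4
  14 vs 8 -> take 8
  14 vs 27 -> take 14
  16 vs 27 -> take 16
  16 vs 27 -> take 16
  A is exhausted; append the rest of B: [27, 28]
Final answer: [1, 4, 8, 14, 16, 16, 27, 28]


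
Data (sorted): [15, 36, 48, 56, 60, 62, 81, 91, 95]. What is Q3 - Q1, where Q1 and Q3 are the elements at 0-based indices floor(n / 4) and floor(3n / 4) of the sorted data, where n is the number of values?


The data has n = 9 elements.
Q1 index = floor(9 / 4) = floor(2.25) = 2; Q3 index = floor(3 * 9 / 4) = floor(6.75) = 6
Q1 = element at index 2 = 48
Q3 = element at index 6 = 81
IQR = 81 - 48 = 33
Final answer: 33


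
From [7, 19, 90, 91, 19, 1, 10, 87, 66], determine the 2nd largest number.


Sort descending: [91, 90, 87, 66, 19, 19, 10, 7, 1]
The 2nd element (1-indexed) is at index 1.
Value = 90
Final answer: 90


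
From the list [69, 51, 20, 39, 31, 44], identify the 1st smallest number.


Sort ascending: [20, 31, 39, 44, 51, 69]
The 1st element (1-indexed) is at index 0.
Value = 20
Final answer: 20


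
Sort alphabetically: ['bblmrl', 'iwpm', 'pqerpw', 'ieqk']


Compare strings character by character (the first differing letter decides):
  'bblmrl' < 'ieqk' since 'b' < 'i' at position 1
  'ieqk' < 'iwpm' since 'e' < 'w' at position 2
  'iwpm' < 'pqerpw' since 'i' < 'p' at position 1
Chaining these comparisons gives the alphabetical order.
Final answer: ['bblmrl', 'ieqk', 'iwpm', 'pqerpw']


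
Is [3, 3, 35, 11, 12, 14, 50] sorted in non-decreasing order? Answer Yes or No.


Check consecutive pairs:
  3 <= 3? True
  3 <= 35? True
  35 <= 11? False
  11 <= 12? True
  12 <= 14? True
  14 <= 50? True
1 consecutive pair(s) are out of order, so the list is not sorted.
Final answer: No


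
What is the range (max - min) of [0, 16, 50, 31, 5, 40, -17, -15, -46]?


Maximum value: 50
Minimum value: -46
Range = 50 - (-46) = 96
Final answer: 96


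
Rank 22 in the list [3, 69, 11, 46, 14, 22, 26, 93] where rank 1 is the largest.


Sort descending: [93, 69, 46, 26, 22, 14, 11, 3]
Find 22 in the sorted list.
22 is at position 5.
Final answer: 5


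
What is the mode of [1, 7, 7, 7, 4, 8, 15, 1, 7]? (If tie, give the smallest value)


Count the frequency of each value:
  1 appears 2 time(s)
  4 appears 1 time(s)
  7 appears 4 time(s)
  8 appears 1 time(s)
  15 appears 1 time(s)
Maximum frequency is 4.
Only 7 reaches that frequency, so it is the mode.
Final answer: 7


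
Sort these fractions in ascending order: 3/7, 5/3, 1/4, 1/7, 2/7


Convert to decimal for comparison:
  3/7 = 0.4286
  5/3 = 1.6667
  1/4 = 0.25
  1/7 = 0.1429
  2/7 = 0.2857
Decimals in increasing order: 0.1429 < 0.25 < 0.2857 < 0.4286 < 1.6667
Writing each back as its fraction gives the sorted order.
Final answer: 1/7, 1/4, 2/7, 3/7, 5/3


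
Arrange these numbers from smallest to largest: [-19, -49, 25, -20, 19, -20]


Original list: [-19, -49, 25, -20, 19, -20]
Repeatedly take the smallest remaining element:
  Remaining [-19, -49, 25, -20, 19, -20] -> smallest is -49
  Remaining [-19, 25, -20, 19, -20] -> smallest is -20
  Remaining [-19, 25, 19, -20] -> smallest is -20
  Remaining [-19, 25, 19] -> smallest is -19
  Remaining [25, 19] -> smallest is 19
  Remaining [25] -> smallest is 25
Collecting the picks in order gives the sorted list.
Final answer: [-49, -20, -20, -19, 19, 25]


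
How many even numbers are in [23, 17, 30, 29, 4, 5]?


Check each element:
  23 is odd
  17 is odd
  30 is even
  29 is odd
  4 is even
  5 is odd
Evens: [30, 4]
Count of evens = 2
Final answer: 2


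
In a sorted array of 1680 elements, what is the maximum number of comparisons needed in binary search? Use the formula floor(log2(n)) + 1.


Binary search halves the search space each step.
Maximum comparisons = floor(log2(1680)) + 1
log2(1680) = 10.7142
floor(log2(1680)) = 10, so 10 + 1 = 11
Final answer: 11


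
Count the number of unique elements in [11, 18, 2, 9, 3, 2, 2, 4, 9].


List all unique values:
Distinct values: [2, 3, 4, 9, 11, 18]
Count = 6
Final answer: 6


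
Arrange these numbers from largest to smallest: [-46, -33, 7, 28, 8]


Original list: [-46, -33, 7, 28, 8]
Repeatedly take the largest remaining element:
  Remaining [-46, -33, 7, 28, 8] -> largest is 28
  Remaining [-46, -33, 7, 8] -> largest is 8
  Remaining [-46, -33, 7] -> largest is 7
  Remaining [-46, -33] -> largest is -33
  Remaining [-46] -> largest is -46
Collecting the picks in order gives the descending list.
Final answer: [28, 8, 7, -33, -46]


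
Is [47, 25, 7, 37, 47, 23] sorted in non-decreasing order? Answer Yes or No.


Check consecutive pairs:
  47 <= 25? False
  25 <= 7? False
  7 <= 37? True
  37 <= 47? True
  47 <= 23? False
3 consecutive pair(s) are out of order, so the list is not sorted.
Final answer: No


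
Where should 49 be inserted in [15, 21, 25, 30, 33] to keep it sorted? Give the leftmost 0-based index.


List is sorted: [15, 21, 25, 30, 33]
We need the leftmost position where 49 can be inserted, i.e. the first index whose element is >= 49 (or the end of the list if none is).
Binary search with low=0, high=5 (0-based indices):
  low=0, high=5, mid=2: a[2]=25 < 49, so low = 3
  low=3, high=5, mid=4: a[4]=33 < 49, so low = 5
Now low = high = 5, so the insertion index is 5.
Final answer: 5


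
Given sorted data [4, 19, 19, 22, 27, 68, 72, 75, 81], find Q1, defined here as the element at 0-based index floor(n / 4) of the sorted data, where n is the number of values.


The list has n = 9 elements.
Q1 index = floor(9 / 4) = floor(2.25) = 2
Counting from index 0 in the sorted data, the element at index 2 is 19.
Final answer: 19


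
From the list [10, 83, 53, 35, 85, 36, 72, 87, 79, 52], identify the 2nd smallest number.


Sort ascending: [10, 35, 36, 52, 53, 72, 79, 83, 85, 87]
The 2nd element (1-indexed) is at index 1.
Value = 35
Final answer: 35


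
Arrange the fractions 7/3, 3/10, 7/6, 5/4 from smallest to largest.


Convert to decimal for comparison:
  7/3 = 2.3333
  3/10 = 0.3
  7/6 = 1.1667
  5/4 = 1.25
Decimals in increasing order: 0.3 < 1.1667 < 1.25 < 2.3333
Writing each back as its fraction gives the sorted order.
Final answer: 3/10, 7/6, 5/4, 7/3
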